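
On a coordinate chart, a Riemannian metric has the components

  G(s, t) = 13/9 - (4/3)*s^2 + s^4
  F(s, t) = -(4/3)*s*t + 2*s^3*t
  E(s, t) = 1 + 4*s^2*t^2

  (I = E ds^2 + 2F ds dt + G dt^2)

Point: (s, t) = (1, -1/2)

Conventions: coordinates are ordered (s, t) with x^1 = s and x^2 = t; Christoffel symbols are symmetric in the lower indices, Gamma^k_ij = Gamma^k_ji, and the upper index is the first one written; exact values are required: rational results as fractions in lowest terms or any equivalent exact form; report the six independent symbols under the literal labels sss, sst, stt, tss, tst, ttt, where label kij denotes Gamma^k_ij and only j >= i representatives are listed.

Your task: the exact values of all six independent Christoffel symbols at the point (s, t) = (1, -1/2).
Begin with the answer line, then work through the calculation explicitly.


Answer: Gamma_sss = 9/19, Gamma_sst = -18/19, Gamma_stt = 0, Gamma_tss = -3/19, Gamma_tst = 6/19, Gamma_ttt = 0

E = 2, F = -1/3, G = 10/9 at the point
E_s = 2, E_t = -4, F_s = -7/3, F_t = 2/3, G_s = 4/3, G_t = 0
EG - F^2 = 19/9;  g^inv = (9/19) * [[10/9, 1/3], [1/3, 2]]
first-kind symbols [ij,l] = (1/2)(d_i g_jl + d_j g_il - d_l g_ij): [ss,s] = E_s/2 = 1, [ss,t] = F_s - E_t/2 = -1/3, [st,s] = E_t/2 = -2, [st,t] = G_s/2 = 2/3, [tt,s] = F_t - G_s/2 = 0, [tt,t] = G_t/2 = 0
Gamma^s_ij = (G*[ij,s] - F*[ij,t])/(EG - F^2), Gamma^t_ij = (E*[ij,t] - F*[ij,s])/(EG - F^2)


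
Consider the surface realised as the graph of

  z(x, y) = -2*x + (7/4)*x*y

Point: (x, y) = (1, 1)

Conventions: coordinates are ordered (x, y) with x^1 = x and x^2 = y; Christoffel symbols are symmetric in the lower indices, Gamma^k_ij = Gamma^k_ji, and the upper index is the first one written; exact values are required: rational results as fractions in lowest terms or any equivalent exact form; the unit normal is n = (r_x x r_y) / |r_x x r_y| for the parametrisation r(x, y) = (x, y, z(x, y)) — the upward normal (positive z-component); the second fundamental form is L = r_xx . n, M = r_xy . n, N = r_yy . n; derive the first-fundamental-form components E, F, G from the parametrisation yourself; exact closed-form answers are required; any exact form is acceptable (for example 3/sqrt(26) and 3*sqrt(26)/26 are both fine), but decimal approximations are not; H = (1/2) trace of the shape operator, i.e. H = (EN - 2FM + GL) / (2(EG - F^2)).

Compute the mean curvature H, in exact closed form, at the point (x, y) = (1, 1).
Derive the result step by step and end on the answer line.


z_x = -1/4, z_y = 7/4, z_xx = 0, z_xy = 7/4, z_yy = 0
E = 17/16, F = -7/16, G = 65/16; answer radicand W^2 = 33/8
unnormalised second-form numerators: l = 0, m = 7/4, n = 0; L = l/sqrt(33/8), and similarly M = m/sqrt(W^2), N = n/sqrt(W^2)
H = (E*n - 2*F*m + G*l) / (2*(EG - F^2)*sqrt(W^2)); E*n - 2*F*m + G*l = 49/32, EG - F^2 = 33/8, so H = (49/264)/sqrt(33/8)

Answer: H = 49*sqrt(66)/4356


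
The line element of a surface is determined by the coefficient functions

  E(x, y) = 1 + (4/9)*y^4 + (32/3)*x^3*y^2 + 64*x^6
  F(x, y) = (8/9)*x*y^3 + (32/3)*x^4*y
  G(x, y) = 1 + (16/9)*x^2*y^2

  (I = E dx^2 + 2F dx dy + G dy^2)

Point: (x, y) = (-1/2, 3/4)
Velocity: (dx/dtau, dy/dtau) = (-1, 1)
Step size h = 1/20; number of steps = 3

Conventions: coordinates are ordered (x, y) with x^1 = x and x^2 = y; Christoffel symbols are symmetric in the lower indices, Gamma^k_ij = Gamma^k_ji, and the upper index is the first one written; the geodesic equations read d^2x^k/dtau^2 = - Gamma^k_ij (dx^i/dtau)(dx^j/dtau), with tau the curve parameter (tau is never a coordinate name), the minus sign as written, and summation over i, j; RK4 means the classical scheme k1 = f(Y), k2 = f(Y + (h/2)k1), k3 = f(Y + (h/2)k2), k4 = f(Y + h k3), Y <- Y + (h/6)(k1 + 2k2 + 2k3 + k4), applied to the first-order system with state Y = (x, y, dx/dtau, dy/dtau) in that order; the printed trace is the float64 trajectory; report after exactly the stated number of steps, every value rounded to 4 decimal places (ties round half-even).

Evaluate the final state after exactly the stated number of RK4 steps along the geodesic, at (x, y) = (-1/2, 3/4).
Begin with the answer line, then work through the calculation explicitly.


Answer: x = -0.6347, y = 0.9102, dx/dtau = -0.8009, dy/dtau = 1.1249

f(Y) = (dx/dtau, dy/dtau, -Gamma^x_ij Y'^i Y'^j, -Gamma^y_ij Y'^i Y'^j) with the Gammas evaluated at the stage position; h = 0.050000; intermediate values shown to 6 dp
step 0: x = -0.5000, y = 0.7500, dx/dtau = -1.0000, dy/dtau = 1.0000
step 1:
  k1: at (x, y) = (-0.500000, 0.750000), (dx/dtau, dy/dtau) = (-1.000000, 1.000000); Gamma_xxx = -2.285714, Gamma_xxy = -0.380952, Gamma_xyy = 0.253968, Gamma_yxx = -1.828571, Gamma_yxy = -0.304762, Gamma_yyy = 0.203175; k1 = (-1.000000, 1.000000, 1.269841, 1.015873)
  k2: at (x, y) = (-0.525000, 0.775000), (dx/dtau, dy/dtau) = (-0.968254, 1.025397); Gamma_xxx = -2.681914, Gamma_xxy = -0.418944, Gamma_xyy = 0.283800, Gamma_yxx = -1.921451, Gamma_yxy = -0.300151, Gamma_yyy = 0.203328; k2 = (-0.968254, 1.025397, 1.384047, 0.991597)
  k3: at (x, y) = (-0.524206, 0.775635), (dx/dtau, dy/dtau) = (-0.965399, 1.024790); Gamma_xxx = -2.666269, Gamma_xxy = -0.418104, Gamma_xyy = 0.282572, Gamma_yxx = -1.923903, Gamma_yxy = -0.301692, Gamma_yyy = 0.203896; k3 = (-0.965399, 1.024790, 1.360907, 0.981992)
  k4: at (x, y) = (-0.548270, 0.801239), (dx/dtau, dy/dtau) = (-0.931955, 1.049100); Gamma_xxx = -3.007585, Gamma_xxy = -0.445368, Gamma_xyy = 0.304755, Gamma_yxx = -1.978266, Gamma_yxy = -0.292945, Gamma_yyy = 0.200455; k4 = (-0.931955, 1.049100, 1.405906, 0.924747)
  Y <- Y + (h/6)(k1 + 2k2 + 2k3 + k4): x = -0.5483, y = 0.8012, dx/dtau = -0.9320, dy/dtau = 1.0491
step 2:
  k1: at (x, y) = (-0.548327, 0.801246), (dx/dtau, dy/dtau) = (-0.931953, 1.049065); Gamma_xxx = -3.008458, Gamma_xxy = -0.445408, Gamma_xyy = 0.304812, Gamma_yxx = -1.978159, Gamma_yxy = -0.292870, Gamma_yyy = 0.200424; k1 = (-0.931953, 1.049065, 1.406566, 0.924863)
  k2: at (x, y) = (-0.571626, 0.827472), (dx/dtau, dy/dtau) = (-0.896789, 1.072187); Gamma_xxx = -3.288607, Gamma_xxy = -0.462667, Gamma_xyy = 0.319615, Gamma_yxx = -1.998520, Gamma_yxy = -0.281168, Gamma_yyy = 0.194233; k2 = (-0.896789, 1.072187, 1.387639, 0.843283)
  k3: at (x, y) = (-0.570747, 0.828050), (dx/dtau, dy/dtau) = (-0.897262, 1.070147); Gamma_xxx = -3.276215, Gamma_xxy = -0.462668, Gamma_xyy = 0.318901, Gamma_yxx = -2.003839, Gamma_yxy = -0.282983, Gamma_yyy = 0.195050; k3 = (-0.897262, 1.070147, 1.383892, 0.846433)
  k4: at (x, y) = (-0.593190, 0.854753), (dx/dtau, dy/dtau) = (-0.862758, 1.091387); Gamma_xxx = -3.497396, Gamma_xxy = -0.471981, Gamma_xyy = 0.327551, Gamma_yxx = -1.999039, Gamma_yxy = -0.269775, Gamma_yyy = 0.187221; k4 = (-0.862758, 1.091387, 1.324302, 0.756943)
  Y <- Y + (h/6)(k1 + 2k2 + 2k3 + k4): x = -0.5932, y = 0.8548, dx/dtau = -0.8630, dy/dtau = 1.0912
step 3:
  k1: at (x, y) = (-0.593184, 0.854788), (dx/dtau, dy/dtau) = (-0.863003, 1.091242); Gamma_xxx = -3.497281, Gamma_xxy = -0.471995, Gamma_xyy = 0.327543, Gamma_yxx = -1.999193, Gamma_yxy = -0.269812, Gamma_yyy = 0.187238; k1 = (-0.863003, 1.091242, 1.325647, 0.757795)
  k2: at (x, y) = (-0.614759, 0.882069), (dx/dtau, dy/dtau) = (-0.829862, 1.110187); Gamma_xxx = -3.662725, Gamma_xxy = -0.474925, Gamma_xyy = 0.330999, Gamma_yxx = -1.976293, Gamma_yxy = -0.256255, Gamma_yyy = 0.178597; k2 = (-0.829862, 1.110187, 1.239355, 0.668717)
  k3: at (x, y) = (-0.613930, 0.882543), (dx/dtau, dy/dtau) = (-0.832020, 1.107960); Gamma_xxx = -3.655546, Gamma_xxy = -0.475529, Gamma_xyy = 0.330796, Gamma_yxx = -1.982749, Gamma_yxy = -0.257924, Gamma_yyy = 0.179422; k3 = (-0.832020, 1.107960, 1.247771, 0.676784)
  k4: at (x, y) = (-0.634785, 0.910186), (dx/dtau, dy/dtau) = (-0.800615, 1.125081); Gamma_xxx = -3.776825, Gamma_xxy = -0.473949, Gamma_xyy = 0.330543, Gamma_yxx = -1.947462, Gamma_yxy = -0.244384, Gamma_yyy = 0.170439; k4 = (-0.800615, 1.125081, 1.148656, 0.592287)
  Y <- Y + (h/6)(k1 + 2k2 + 2k3 + k4): x = -0.6347, y = 0.9102, dx/dtau = -0.8009, dy/dtau = 1.1249


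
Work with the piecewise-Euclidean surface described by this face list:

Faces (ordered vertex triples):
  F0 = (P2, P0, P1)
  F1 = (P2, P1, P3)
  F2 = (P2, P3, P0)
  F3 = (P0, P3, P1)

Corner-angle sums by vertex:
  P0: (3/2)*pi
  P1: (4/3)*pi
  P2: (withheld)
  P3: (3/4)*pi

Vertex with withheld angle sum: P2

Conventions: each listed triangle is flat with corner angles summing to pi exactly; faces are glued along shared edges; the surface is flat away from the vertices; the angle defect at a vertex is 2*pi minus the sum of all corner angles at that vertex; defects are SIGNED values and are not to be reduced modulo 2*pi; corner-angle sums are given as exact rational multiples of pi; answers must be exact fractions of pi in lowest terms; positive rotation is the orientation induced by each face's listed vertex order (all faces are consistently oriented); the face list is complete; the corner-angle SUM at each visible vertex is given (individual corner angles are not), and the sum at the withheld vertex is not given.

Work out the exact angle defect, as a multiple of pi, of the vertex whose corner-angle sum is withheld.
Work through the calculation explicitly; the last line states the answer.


V = 4, E = 6, F = 4; chi = V - E + F = 2
Gauss-Bonnet: total defect = 2*pi*chi = 4*pi; visible defects sum to (29/12)*pi

Answer: defect(P2) = (19/12)*pi


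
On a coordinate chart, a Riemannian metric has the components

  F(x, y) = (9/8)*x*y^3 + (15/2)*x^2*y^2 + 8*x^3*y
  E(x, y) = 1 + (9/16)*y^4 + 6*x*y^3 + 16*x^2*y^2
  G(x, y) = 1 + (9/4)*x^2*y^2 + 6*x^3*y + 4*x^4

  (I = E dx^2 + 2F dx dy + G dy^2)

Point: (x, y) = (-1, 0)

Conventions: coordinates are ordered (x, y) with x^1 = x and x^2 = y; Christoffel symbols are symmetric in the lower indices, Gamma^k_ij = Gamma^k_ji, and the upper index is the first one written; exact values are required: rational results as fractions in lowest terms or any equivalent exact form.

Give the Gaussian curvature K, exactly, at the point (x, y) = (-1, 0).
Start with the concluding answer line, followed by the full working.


Answer: K = -16/25

E = 1, F = 0, G = 5, EG - F^2 = 5 at the point
E_x = 0, E_y = 0, F_x = 0, F_y = -8, G_x = -16, G_y = -6
E_yy = 32, F_xy = 24, G_xx = 48
Brioschi: K = (det M1 - det M2) / (EG - F^2)^2 with the standard first/second-derivative matrices M1, M2.
M1 = [[-E_yy/2 + F_xy - G_xx/2, E_x/2, F_x - E_y/2], [F_y - G_x/2, E, F], [G_y/2, F, G]] = [[-16, 0, 0], [0, 1, 0], [-3, 0, 5]]; det M1 = -80
M2 = [[0, E_y/2, G_x/2], [E_y/2, E, F], [G_x/2, F, G]] = [[0, 0, -8], [0, 1, 0], [-8, 0, 5]]; det M2 = -64
det M1 - det M2 = -16; K = -16 / (5)^2 = -16/25


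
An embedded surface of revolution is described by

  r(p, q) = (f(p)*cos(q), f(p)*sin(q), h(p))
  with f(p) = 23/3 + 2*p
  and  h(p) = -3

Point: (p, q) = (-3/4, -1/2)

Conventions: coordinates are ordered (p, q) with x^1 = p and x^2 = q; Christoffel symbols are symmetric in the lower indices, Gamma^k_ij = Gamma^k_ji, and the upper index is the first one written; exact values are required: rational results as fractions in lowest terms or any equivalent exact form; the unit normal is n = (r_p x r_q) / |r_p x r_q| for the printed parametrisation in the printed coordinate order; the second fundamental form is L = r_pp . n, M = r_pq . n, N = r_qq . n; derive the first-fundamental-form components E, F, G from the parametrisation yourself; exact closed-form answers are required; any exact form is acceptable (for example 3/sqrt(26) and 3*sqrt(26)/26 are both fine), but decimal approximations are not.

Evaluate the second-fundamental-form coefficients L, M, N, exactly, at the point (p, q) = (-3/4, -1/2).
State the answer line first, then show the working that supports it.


Answer: L = 0, M = 0, N = 0

f = 37/6, f' = 2, f'' = 0, h' = 0, h'' = 0
E = 4, F = 0, G = 1369/36; answer radicand W^2 = 4
unnormalised second-form numerators: l = 0, m = 0, n = 0; L = l/sqrt(4), and similarly M = m/sqrt(W^2), N = n/sqrt(W^2)


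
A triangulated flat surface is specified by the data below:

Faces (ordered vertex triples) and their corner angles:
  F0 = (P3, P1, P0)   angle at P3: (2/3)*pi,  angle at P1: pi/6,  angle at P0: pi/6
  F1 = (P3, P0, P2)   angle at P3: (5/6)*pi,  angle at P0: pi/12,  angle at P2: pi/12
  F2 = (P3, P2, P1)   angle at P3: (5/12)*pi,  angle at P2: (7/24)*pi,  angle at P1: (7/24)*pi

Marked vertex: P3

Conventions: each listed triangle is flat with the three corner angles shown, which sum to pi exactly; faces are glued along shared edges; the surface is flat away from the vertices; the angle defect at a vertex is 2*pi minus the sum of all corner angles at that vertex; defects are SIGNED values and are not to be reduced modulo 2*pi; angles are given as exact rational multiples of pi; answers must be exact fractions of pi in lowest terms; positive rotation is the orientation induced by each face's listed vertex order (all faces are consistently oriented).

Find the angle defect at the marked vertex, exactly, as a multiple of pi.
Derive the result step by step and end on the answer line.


Sum of corner angles at P3: (23/12)*pi
defect = 2*pi - (23/12)*pi

Answer: defect(P3) = pi/12


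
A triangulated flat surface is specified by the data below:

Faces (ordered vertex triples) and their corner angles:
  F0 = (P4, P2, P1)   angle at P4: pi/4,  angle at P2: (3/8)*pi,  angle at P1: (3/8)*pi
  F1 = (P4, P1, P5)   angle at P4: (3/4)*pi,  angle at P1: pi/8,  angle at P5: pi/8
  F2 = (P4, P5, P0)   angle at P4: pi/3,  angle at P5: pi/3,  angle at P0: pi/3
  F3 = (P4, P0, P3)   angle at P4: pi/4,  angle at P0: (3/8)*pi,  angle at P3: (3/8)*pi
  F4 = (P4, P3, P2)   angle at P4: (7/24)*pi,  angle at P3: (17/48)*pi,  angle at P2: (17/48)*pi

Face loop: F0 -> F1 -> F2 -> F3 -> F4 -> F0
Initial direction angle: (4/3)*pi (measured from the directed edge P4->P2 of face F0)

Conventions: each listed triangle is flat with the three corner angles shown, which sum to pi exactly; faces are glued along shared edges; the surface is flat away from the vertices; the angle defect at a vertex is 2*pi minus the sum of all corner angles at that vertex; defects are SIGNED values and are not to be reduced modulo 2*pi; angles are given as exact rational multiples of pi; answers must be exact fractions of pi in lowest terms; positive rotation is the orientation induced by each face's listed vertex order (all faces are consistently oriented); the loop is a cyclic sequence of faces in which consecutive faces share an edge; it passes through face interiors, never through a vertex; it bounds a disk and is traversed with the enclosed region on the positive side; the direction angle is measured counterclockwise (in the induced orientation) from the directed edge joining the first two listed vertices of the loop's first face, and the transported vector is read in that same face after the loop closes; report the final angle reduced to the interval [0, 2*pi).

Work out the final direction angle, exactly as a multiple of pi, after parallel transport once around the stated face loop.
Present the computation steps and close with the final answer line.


enclosed vertex P4: corner angles sum to (15/8)*pi, defect = 2*pi - (15/8)*pi = pi/8
transport around the loop rotates by the sum of enclosed defects; add to the initial angle mod 2*pi
final angle = (4/3)*pi + pi/8 = (35/24)*pi (mod 2*pi)

Answer: final direction angle = (35/24)*pi


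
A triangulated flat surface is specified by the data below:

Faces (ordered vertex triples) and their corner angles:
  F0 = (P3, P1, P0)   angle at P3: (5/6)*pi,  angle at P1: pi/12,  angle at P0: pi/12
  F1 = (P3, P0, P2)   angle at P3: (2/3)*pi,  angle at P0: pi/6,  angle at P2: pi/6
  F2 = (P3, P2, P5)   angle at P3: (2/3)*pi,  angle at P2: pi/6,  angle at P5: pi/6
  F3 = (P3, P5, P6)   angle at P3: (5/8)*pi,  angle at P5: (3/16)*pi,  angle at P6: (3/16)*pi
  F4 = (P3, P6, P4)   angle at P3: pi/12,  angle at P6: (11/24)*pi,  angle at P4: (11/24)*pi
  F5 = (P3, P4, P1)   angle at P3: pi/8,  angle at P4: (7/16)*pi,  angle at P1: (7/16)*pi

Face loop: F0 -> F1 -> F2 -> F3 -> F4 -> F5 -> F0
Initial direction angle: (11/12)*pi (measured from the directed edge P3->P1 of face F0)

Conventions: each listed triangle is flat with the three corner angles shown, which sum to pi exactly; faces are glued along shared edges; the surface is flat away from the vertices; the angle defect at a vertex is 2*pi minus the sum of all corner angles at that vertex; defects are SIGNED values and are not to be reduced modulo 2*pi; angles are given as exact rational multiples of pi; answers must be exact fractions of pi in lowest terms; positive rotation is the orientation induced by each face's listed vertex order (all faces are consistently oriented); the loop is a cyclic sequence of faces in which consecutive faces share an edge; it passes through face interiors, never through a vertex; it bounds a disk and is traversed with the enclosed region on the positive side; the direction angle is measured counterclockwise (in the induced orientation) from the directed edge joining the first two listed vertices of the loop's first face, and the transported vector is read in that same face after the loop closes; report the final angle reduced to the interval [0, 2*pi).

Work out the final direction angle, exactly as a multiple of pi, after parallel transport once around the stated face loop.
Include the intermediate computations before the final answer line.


enclosed vertex P3: corner angles sum to 3*pi, defect = 2*pi - 3*pi = -pi
transport around the loop rotates by the sum of enclosed defects; add to the initial angle mod 2*pi
final angle = (11/12)*pi - pi = (23/12)*pi (mod 2*pi)

Answer: final direction angle = (23/12)*pi


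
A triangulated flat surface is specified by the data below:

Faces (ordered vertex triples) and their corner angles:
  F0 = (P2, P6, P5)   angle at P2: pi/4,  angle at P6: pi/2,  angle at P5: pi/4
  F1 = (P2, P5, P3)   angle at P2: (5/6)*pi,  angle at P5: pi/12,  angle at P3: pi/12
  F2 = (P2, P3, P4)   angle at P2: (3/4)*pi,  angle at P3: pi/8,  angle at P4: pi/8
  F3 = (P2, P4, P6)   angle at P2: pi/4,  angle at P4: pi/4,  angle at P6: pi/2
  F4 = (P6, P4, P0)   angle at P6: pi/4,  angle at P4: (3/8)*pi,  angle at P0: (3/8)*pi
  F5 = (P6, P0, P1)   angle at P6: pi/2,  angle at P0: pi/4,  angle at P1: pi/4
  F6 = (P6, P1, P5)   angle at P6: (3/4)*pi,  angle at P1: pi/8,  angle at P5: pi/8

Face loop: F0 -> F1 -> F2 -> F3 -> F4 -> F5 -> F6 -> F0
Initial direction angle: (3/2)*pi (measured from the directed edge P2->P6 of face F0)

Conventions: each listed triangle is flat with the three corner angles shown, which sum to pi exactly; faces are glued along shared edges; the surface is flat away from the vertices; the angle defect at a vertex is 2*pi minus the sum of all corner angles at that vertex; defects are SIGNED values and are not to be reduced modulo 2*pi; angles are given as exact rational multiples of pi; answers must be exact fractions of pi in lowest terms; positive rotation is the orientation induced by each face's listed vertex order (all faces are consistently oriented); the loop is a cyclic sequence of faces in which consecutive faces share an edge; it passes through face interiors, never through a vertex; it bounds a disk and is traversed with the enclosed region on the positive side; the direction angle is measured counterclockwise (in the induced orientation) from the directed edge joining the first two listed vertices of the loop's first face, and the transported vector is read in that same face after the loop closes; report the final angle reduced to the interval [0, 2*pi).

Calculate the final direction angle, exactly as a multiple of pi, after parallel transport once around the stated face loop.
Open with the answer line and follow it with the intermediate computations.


Answer: final direction angle = (11/12)*pi

enclosed vertex P2: corner angles sum to (25/12)*pi, defect = 2*pi - (25/12)*pi = -pi/12
enclosed vertex P6: corner angles sum to (5/2)*pi, defect = 2*pi - (5/2)*pi = -pi/2
holonomy = initial angle + sum of enclosed defects (mod 2*pi), positive in the induced orientation
final angle = (3/2)*pi - (7/12)*pi = (11/12)*pi (mod 2*pi)


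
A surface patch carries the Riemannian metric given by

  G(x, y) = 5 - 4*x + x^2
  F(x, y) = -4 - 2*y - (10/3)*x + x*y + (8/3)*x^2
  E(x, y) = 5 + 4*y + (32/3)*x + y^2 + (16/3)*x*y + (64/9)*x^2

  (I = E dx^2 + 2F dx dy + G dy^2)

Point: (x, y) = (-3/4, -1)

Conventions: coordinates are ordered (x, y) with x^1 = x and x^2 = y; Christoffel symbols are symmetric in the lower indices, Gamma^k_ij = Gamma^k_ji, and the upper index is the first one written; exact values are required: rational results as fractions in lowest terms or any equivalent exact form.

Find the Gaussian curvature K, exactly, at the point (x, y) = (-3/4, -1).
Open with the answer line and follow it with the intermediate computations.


Answer: K = -256/23409

E = 2, F = 11/4, G = 137/16, EG - F^2 = 153/16 at the point
E_x = -16/3, E_y = -2, F_x = -25/3, F_y = -11/4, G_x = -11/2, G_y = 0
E_yy = 2, F_xy = 1, G_xx = 2
By Brioschi, K is (det M1 - det M2) divided by (EG - F^2) squared.
M1 = [[-E_yy/2 + F_xy - G_xx/2, E_x/2, F_x - E_y/2], [F_y - G_x/2, E, F], [G_y/2, F, G]] = [[-1, -8/3, -22/3], [0, 2, 11/4], [0, 11/4, 137/16]]; det M1 = -153/16
M2 = [[0, E_y/2, G_x/2], [E_y/2, E, F], [G_x/2, F, G]] = [[0, -1, -11/4], [-1, 2, 11/4], [-11/4, 11/4, 137/16]]; det M2 = -137/16
det M1 - det M2 = -1; K = -1 / (153/16)^2 = -256/23409


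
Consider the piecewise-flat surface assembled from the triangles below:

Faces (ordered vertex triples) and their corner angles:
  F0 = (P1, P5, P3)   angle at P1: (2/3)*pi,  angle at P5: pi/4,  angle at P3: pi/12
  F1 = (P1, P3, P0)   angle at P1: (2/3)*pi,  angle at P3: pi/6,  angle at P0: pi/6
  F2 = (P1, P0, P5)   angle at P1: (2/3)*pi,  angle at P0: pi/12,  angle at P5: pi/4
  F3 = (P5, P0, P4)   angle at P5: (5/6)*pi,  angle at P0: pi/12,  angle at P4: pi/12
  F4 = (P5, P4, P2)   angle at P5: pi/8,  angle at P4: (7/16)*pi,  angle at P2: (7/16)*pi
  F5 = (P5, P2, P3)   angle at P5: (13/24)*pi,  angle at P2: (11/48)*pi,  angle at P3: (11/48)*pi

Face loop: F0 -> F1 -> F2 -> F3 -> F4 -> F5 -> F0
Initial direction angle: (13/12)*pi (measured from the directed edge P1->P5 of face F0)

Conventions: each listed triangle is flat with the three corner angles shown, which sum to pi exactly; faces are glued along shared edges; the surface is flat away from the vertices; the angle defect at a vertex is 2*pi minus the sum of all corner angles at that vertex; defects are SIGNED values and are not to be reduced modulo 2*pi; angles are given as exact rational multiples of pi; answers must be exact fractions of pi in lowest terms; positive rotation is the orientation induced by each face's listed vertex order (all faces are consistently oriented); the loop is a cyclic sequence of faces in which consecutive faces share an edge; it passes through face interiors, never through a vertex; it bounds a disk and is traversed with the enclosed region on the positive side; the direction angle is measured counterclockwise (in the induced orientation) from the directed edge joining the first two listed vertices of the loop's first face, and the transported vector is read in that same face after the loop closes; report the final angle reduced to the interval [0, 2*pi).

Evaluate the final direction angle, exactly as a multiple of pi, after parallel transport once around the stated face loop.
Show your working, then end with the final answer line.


enclosed vertex P1: corner angles sum to 2*pi, defect = 2*pi - 2*pi = 0
enclosed vertex P5: corner angles sum to 2*pi, defect = 2*pi - 2*pi = 0
adding the enclosed defects to the starting angle (mod 2*pi, induced orientation) gives the holonomy
final angle = (13/12)*pi + 0 = (13/12)*pi (mod 2*pi)

Answer: final direction angle = (13/12)*pi


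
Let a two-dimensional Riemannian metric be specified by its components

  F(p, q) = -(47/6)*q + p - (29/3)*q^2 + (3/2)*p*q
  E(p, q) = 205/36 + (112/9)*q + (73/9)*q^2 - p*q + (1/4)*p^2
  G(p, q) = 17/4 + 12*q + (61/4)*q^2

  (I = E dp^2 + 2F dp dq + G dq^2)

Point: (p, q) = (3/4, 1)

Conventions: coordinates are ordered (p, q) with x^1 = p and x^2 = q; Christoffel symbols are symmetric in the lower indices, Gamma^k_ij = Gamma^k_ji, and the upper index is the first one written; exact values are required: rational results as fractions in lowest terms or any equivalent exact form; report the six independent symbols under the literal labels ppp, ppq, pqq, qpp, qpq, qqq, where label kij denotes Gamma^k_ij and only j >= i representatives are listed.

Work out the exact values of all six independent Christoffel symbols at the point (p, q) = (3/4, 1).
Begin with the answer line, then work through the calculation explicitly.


Answer: Gamma_ppp = -72530/216399, Gamma_ppq = 56280/72133, Gamma_pqq = -62500/72133, Gamma_qpp = -152925/288532, Gamma_qpq = 83750/216399, Gamma_qqq = 105955/432798

E = 1641/64, F = -125/8, G = 63/2 at the point
E_p = -5/8, E_q = 335/12, F_p = 5/2, F_q = -625/24, G_p = 0, G_q = 85/2
EG - F^2 = 72133/128;  g^inv = (128/72133) * [[63/2, 125/8], [125/8, 1641/64]]
first-kind symbols [ij,l] = (1/2)(d_i g_jl + d_j g_il - d_l g_ij): [pp,p] = E_p/2 = -5/16, [pp,q] = F_p - E_q/2 = -275/24, [pq,p] = E_q/2 = 335/24, [pq,q] = G_p/2 = 0, [qq,p] = F_q - G_p/2 = -625/24, [qq,q] = G_q/2 = 85/4
Gamma^p_ij = (G*[ij,p] - F*[ij,q])/(EG - F^2), Gamma^q_ij = (E*[ij,q] - F*[ij,p])/(EG - F^2)


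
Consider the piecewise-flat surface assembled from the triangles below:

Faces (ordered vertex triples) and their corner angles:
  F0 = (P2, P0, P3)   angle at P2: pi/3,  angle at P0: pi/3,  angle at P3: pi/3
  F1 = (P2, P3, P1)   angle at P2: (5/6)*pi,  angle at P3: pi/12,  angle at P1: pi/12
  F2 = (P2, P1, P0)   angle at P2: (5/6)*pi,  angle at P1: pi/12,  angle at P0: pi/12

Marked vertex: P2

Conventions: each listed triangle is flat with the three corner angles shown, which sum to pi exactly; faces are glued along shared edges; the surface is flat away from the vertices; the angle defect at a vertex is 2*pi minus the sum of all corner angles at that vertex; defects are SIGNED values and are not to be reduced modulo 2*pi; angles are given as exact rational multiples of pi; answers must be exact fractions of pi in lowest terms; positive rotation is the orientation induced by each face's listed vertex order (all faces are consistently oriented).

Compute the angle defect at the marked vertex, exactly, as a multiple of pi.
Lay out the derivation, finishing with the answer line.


Sum of corner angles at P2: 2*pi
defect = 2*pi - 2*pi

Answer: defect(P2) = 0


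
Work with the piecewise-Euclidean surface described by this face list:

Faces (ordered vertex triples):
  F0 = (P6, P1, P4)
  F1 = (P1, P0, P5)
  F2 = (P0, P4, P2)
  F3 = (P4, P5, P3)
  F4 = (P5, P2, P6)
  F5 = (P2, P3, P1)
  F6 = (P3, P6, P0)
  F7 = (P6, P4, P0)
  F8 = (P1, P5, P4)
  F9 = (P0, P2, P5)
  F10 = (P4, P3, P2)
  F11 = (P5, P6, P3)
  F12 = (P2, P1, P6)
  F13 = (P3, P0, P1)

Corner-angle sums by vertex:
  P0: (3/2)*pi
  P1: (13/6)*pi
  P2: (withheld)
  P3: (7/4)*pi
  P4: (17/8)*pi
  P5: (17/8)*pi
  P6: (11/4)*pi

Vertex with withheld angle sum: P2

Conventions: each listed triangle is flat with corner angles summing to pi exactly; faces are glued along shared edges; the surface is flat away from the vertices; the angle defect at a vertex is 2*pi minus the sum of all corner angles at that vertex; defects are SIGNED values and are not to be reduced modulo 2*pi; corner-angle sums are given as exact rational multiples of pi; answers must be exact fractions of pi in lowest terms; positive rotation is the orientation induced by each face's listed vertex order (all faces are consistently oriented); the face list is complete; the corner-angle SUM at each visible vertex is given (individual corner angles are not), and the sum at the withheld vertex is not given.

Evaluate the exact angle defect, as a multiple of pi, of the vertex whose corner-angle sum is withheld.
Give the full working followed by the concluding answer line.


V = 7, E = 21, F = 14; chi = V - E + F = 0
Gauss-Bonnet: total defect = 2*pi*chi = 0; visible defects sum to (-5/12)*pi

Answer: defect(P2) = (5/12)*pi


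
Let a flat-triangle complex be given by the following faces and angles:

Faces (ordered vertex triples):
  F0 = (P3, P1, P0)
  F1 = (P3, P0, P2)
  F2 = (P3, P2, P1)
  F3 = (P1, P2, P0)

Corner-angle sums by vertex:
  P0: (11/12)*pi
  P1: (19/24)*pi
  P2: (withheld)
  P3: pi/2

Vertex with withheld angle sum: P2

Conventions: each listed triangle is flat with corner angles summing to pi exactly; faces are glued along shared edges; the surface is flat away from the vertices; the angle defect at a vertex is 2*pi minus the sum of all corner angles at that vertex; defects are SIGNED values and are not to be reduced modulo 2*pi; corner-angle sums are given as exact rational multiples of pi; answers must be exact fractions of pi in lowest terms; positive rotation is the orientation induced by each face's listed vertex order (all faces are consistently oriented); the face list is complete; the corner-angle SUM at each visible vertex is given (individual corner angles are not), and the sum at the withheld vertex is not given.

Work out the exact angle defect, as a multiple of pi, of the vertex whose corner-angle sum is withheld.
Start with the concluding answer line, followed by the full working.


Answer: defect(P2) = (5/24)*pi

V = 4, E = 6, F = 4; chi = V - E + F = 2
Gauss-Bonnet: total defect = 2*pi*chi = 4*pi; visible defects sum to (91/24)*pi


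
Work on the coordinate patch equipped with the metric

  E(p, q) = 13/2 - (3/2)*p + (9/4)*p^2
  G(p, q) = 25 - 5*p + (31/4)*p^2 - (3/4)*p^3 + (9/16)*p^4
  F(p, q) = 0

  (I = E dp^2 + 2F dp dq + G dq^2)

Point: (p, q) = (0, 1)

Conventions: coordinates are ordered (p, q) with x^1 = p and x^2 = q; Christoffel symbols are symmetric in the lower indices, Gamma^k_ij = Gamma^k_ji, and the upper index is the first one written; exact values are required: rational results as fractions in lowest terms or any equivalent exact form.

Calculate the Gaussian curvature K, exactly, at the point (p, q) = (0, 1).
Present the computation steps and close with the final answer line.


E = 13/2, F = 0, G = 25, EG - F^2 = 325/2 at the point
E_p = -3/2, E_q = 0, F_p = 0, F_q = 0, G_p = -5, G_q = 0
E_qq = 0, F_pq = 0, G_pp = 31/2
Brioschi: K = (det M1 - det M2) / (EG - F^2)^2 with the standard first/second-derivative matrices M1, M2.
M1 = [[-E_qq/2 + F_pq - G_pp/2, E_p/2, F_p - E_q/2], [F_q - G_p/2, E, F], [G_q/2, F, G]] = [[-31/4, -3/4, 0], [5/2, 13/2, 0], [0, 0, 25]]; det M1 = -2425/2
M2 = [[0, E_q/2, G_p/2], [E_q/2, E, F], [G_p/2, F, G]] = [[0, 0, -5/2], [0, 13/2, 0], [-5/2, 0, 25]]; det M2 = -325/8
det M1 - det M2 = -9375/8; K = -9375/8 / (325/2)^2 = -15/338

Answer: K = -15/338


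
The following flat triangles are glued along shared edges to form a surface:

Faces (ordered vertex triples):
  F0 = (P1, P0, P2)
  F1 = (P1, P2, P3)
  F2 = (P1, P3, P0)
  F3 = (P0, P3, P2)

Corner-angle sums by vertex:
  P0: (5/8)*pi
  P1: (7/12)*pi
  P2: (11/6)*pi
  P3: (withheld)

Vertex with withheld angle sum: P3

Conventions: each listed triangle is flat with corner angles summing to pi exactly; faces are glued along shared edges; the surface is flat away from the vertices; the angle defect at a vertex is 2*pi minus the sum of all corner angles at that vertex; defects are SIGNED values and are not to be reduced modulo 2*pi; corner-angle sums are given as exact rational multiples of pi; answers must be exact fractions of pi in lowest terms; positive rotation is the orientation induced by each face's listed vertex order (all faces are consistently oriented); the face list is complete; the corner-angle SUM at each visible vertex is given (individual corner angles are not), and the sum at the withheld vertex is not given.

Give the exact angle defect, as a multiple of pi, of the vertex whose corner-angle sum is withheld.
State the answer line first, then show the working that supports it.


Answer: defect(P3) = (25/24)*pi

V = 4, E = 6, F = 4; chi = V - E + F = 2
Gauss-Bonnet: total defect = 2*pi*chi = 4*pi; visible defects sum to (71/24)*pi


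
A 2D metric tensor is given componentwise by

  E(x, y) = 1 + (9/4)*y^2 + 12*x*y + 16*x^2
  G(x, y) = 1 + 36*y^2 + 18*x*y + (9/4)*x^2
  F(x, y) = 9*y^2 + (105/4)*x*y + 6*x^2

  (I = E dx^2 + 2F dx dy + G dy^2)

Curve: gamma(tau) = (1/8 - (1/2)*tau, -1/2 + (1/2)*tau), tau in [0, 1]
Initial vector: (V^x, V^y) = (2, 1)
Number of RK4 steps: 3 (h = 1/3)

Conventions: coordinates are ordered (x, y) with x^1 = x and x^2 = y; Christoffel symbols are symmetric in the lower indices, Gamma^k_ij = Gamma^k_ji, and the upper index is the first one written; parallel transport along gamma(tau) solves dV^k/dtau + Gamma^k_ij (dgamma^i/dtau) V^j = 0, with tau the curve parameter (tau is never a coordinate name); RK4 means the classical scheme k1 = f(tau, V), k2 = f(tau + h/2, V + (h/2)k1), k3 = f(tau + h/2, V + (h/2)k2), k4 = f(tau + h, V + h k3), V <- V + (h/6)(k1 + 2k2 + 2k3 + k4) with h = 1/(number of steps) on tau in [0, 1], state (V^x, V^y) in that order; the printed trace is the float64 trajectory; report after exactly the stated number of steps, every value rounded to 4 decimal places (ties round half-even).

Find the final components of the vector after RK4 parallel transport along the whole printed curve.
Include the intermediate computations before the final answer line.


gamma'(tau) = (-1/2, 1/2); f(tau, V)^k = -Gamma^k_ij(gamma(tau)) gamma'^i(tau) V^j; h = 1/3; intermediate values shown to 6 dp
curve data and Christoffel symbols at the stage parameters:
  tau = 0.000000: gamma = (0.125000, -0.500000), gamma' = (-0.500000, 0.500000); Gamma_xxx = -0.111450, Gamma_xxy = -0.041794, Gamma_xyy = -0.167175, Gamma_yxx = -1.253809, Gamma_yxy = -0.470178, Gamma_yyy = -1.880714
  tau = 0.166667: gamma = (0.041667, -0.416667), gamma' = (-0.500000, 0.500000); Gamma_xxx = -0.256357, Gamma_xxy = -0.096134, Gamma_xyy = -0.384536, Gamma_yxx = -1.363355, Gamma_yxy = -0.511258, Gamma_yyy = -2.045032
  tau = 0.333333: gamma = (-0.041667, -0.333333), gamma' = (-0.500000, 0.500000); Gamma_xxx = -0.467972, Gamma_xxy = -0.175489, Gamma_xyy = -0.701957, Gamma_yxx = -1.447787, Gamma_yxy = -0.542920, Gamma_yyy = -2.171681
  tau = 0.500000: gamma = (-0.125000, -0.250000), gamma' = (-0.500000, 0.500000); Gamma_xxx = -0.758679, Gamma_xxy = -0.284505, Gamma_xyy = -1.138019, Gamma_yxx = -1.463167, Gamma_yxy = -0.548688, Gamma_yyy = -2.194750
  tau = 0.666667: gamma = (-0.208333, -0.166667), gamma' = (-0.500000, 0.500000); Gamma_xxx = -1.112176, Gamma_xxy = -0.417066, Gamma_xyy = -1.668263, Gamma_yxx = -1.347443, Gamma_yxy = -0.505291, Gamma_yyy = -2.021165
  tau = 0.833333: gamma = (-0.291667, -0.083333), gamma' = (-0.500000, 0.500000); Gamma_xxx = -1.456503, Gamma_xxy = -0.546189, Gamma_xyy = -2.184755, Gamma_yxx = -1.057139, Gamma_yxy = -0.396427, Gamma_yyy = -1.585709
  tau = 1.000000: gamma = (-0.375000, 0.000000), gamma' = (-0.500000, 0.500000); Gamma_xxx = -1.682366, Gamma_xxy = -0.630887, Gamma_xyy = -2.523549, Gamma_yxx = -0.630887, Gamma_yxy = -0.236583, Gamma_yyy = -0.946331
step 0: V^x = 2.0000, V^y = 1.0000
step 1: k1 = (-0.006966, -0.078363), k2 = (-0.017813, -0.094731), k3 = (-0.018061, -0.096053), k4 = (-0.036796, -0.113837); V <- V + (h/6)(k1 + 2k2 + 2k3 + k4): V^x = 1.9936, V^y = 0.9681
step 2: k1 = (-0.036701, -0.113543), k2 = (-0.066125, -0.127527), k3 = (-0.065957, -0.127203), k4 = (-0.106107, -0.128553); V <- V + (h/6)(k1 + 2k2 + 2k3 + k4): V^x = 1.9710, V^y = 0.9264
step 3: k1 = (-0.105485, -0.127799), k2 = (-0.147591, -0.107123), k3 = (-0.141574, -0.102755), k4 = (-0.167168, -0.062688); V <- V + (h/6)(k1 + 2k2 + 2k3 + k4): V^x = 1.9237, V^y = 0.8925

Answer: V^x = 1.9237, V^y = 0.8925


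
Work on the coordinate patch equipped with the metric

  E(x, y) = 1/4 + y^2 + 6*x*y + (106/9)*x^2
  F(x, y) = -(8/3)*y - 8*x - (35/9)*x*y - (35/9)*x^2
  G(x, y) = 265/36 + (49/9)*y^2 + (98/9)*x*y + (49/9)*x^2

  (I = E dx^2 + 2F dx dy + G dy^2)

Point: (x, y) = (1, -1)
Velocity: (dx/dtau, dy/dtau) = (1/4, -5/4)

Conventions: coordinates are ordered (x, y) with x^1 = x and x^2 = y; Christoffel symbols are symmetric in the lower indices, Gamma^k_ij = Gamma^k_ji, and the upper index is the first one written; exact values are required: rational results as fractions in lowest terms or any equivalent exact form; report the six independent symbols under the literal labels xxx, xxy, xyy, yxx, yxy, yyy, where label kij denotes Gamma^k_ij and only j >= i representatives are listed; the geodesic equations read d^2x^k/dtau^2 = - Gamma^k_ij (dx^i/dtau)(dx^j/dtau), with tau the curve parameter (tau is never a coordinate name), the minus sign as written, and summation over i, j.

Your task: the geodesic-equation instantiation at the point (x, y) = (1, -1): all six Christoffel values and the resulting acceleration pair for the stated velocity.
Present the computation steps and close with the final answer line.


E = 253/36, F = -16/3, G = 265/36 at the point
E_x = 158/9, E_y = 4, F_x = -107/9, F_y = -59/9, G_x = 0, G_y = 0
EG - F^2 = 30181/1296;  g^inv = (1296/30181) * [[265/36, 16/3], [16/3, 253/36]]
first-kind symbols [ij,l] = (1/2)(d_i g_jl + d_j g_il - d_l g_ij): [xx,x] = E_x/2 = 79/9, [xx,y] = F_x - E_y/2 = -125/9, [xy,x] = E_y/2 = 2, [xy,y] = G_x/2 = 0, [yy,x] = F_y - G_x/2 = -59/9, [yy,y] = G_y/2 = 0
Gamma^x_ij = (G*[ij,x] - F*[ij,y])/(EG - F^2), Gamma^y_ij = (E*[ij,y] - F*[ij,x])/(EG - F^2)
Gamma_xxx = -12260/30181, Gamma_xxy = 19080/30181, Gamma_xyy = -62540/30181, Gamma_yxx = -65828/30181, Gamma_yxy = 13824/30181, Gamma_yyy = -45312/30181
d^2x/dtau^2 = -(Gamma_xxx*(1/4)^2 + 2*Gamma_xxy*(1/4)*(-5/4) + Gamma_xyy*(-5/4)^2) = 110410/30181
d^2y/dtau^2 = -(Gamma_yxx*(1/4)^2 + 2*Gamma_yxy*(1/4)*(-5/4) + Gamma_yyy*(-5/4)^2) = 334217/120724

Answer: Gamma_xxx = -12260/30181, Gamma_xxy = 19080/30181, Gamma_xyy = -62540/30181, Gamma_yxx = -65828/30181, Gamma_yxy = 13824/30181, Gamma_yyy = -45312/30181; accelerations (d^2x/dtau^2, d^2y/dtau^2) = (110410/30181, 334217/120724)


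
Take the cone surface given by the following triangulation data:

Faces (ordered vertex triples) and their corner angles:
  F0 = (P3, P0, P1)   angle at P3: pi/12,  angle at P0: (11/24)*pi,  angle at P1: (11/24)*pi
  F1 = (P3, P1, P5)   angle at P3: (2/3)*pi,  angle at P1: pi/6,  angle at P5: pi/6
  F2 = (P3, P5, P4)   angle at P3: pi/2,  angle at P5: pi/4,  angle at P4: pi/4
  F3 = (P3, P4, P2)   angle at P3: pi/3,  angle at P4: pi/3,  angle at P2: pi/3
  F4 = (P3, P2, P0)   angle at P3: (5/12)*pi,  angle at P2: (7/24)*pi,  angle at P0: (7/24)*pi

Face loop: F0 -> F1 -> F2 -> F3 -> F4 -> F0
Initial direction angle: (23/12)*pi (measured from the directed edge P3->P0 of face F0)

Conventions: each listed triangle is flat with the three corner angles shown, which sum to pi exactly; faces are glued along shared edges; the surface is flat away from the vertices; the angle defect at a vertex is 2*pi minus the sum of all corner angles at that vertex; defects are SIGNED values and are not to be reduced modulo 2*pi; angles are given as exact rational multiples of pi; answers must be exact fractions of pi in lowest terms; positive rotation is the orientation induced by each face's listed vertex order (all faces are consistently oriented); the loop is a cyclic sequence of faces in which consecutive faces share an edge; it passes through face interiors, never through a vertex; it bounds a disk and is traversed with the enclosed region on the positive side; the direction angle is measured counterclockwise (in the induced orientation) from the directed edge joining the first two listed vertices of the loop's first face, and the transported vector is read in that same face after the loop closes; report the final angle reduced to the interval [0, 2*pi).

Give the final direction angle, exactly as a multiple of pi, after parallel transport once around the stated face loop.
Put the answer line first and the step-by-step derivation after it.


Answer: final direction angle = (23/12)*pi

enclosed vertex P3: corner angles sum to 2*pi, defect = 2*pi - 2*pi = 0
the final direction is the initial angle plus the enclosed defects, taken mod 2*pi in the induced orientation
final angle = (23/12)*pi + 0 = (23/12)*pi (mod 2*pi)
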